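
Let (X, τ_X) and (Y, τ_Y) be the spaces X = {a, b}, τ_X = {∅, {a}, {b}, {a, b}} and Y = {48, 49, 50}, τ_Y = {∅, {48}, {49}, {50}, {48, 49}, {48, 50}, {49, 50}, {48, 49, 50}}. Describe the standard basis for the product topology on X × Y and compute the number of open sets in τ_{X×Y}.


Basis B = {∅ × ∅, {a} × {48}, {a} × {49}, {a} × {50}, {b} × {48}, {b} × {49}, {b} × {50}, {a} × {48, 49}, {a} × {48, 50}, {a, b} × {48}, {a} × {49, 50}, {a, b} × {49}, {a, b} × {50}, {b} × {48, 49}, {b} × {48, 50}, {b} × {49, 50}, {a} × {48, 49, 50}, {b} × {48, 49, 50}, {a, b} × {48, 49}, {a, b} × {48, 50}, {a, b} × {49, 50}, {a, b} × {48, 49, 50}}; |τ_{X×Y}| = 64.

Enumerate products U × V with U ∈ τ_X, V ∈ τ_Y (deduplicated):
  ∅ × ∅ = {} (∅)
  {a} × {48} = {(a,48)}
  {a} × {49} = {(a,49)}
  {a} × {50} = {(a,50)}
  {b} × {48} = {(b,48)}
  {b} × {49} = {(b,49)}
  {b} × {50} = {(b,50)}
  {a} × {48, 49} = {(a,48), (a,49)}
  {a} × {48, 50} = {(a,48), (a,50)}
  {a, b} × {48} = {(a,48), (b,48)}
  {a} × {49, 50} = {(a,49), (a,50)}
  {a, b} × {49} = {(a,49), (b,49)}
  {a, b} × {50} = {(a,50), (b,50)}
  {b} × {48, 49} = {(b,48), (b,49)}
  {b} × {48, 50} = {(b,48), (b,50)}
  {b} × {49, 50} = {(b,49), (b,50)}
  {a} × {48, 49, 50} = {(a,48), (a,49), (a,50)}
  {b} × {48, 49, 50} = {(b,48), (b,49), (b,50)}
  {a, b} × {48, 49} = {(a,48), (a,49), (b,48), (b,49)}
  {a, b} × {48, 50} = {(a,48), (a,50), (b,48), (b,50)}
  {a, b} × {49, 50} = {(a,49), (a,50), (b,49), (b,50)}
  {a, b} × {48, 49, 50} = {(a,48), (a,49), (a,50), (b,48), (b,49), (b,50)}
These 22 distinct sets form the basis B.
Close under arbitrary unions to get τ_{X×Y}; counting gives |τ_{X×Y}| = 64.


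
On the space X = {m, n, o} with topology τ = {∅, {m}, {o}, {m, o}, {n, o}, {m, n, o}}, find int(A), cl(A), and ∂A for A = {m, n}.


int(A) = {m}, cl(A) = {m, n}, ∂A = {n}.

Closed sets in (X, τ) are complements of opens:
  closed(X, τ) = {∅, {m}, {n}, {m, n}, {n, o}, {m, n, o}}.
int(A) = ⋃ {U ∈ τ : U ⊆ A}. Opens contained in A: ∅, {m}.
Taking the union of these: int(A) = {m}.
cl(A) = ⋂ {C closed : A ⊆ C}. Closed sets containing A: {m, n}, {m, n, o}.
Intersecting these: cl(A) = {m, n}.
∂A = cl(A) ∖ int(A) = {m, n} ∖ {m} = {n}.


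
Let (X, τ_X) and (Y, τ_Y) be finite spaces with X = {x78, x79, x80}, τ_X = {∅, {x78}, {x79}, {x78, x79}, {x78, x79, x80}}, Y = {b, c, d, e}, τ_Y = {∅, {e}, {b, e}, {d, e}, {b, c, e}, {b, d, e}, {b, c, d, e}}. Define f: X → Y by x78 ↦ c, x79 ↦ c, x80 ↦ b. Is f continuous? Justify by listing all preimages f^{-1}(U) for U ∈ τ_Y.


f is NOT continuous.

Compute f^{-1}(U) for each U ∈ τ_Y:
  U = ∅: f^{-1}(U) = ∅ ∈ τ_X ✓.
  U = {e}: f^{-1}(U) = ∅ ∈ τ_X ✓.
  U = {b, e}: f^{-1}(U) = {x80} ∉ τ_X ✗.
  U = {d, e}: f^{-1}(U) = ∅ ∈ τ_X ✓.
  U = {b, c, e}: f^{-1}(U) = {x78, x79, x80} ∈ τ_X ✓.
  U = {b, d, e}: f^{-1}(U) = {x80} ∉ τ_X ✗.
  U = {b, c, d, e}: f^{-1}(U) = {x78, x79, x80} ∈ τ_X ✓.
Found U = {b, e} with f^{-1}(U) = {x80} not in τ_X. Therefore f is NOT continuous.


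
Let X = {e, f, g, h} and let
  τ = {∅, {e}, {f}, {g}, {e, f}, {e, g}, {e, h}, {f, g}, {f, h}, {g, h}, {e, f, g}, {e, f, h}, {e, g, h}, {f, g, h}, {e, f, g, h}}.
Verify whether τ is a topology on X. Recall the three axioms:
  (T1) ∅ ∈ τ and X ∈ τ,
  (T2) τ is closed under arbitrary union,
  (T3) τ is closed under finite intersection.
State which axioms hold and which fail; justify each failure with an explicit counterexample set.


τ is NOT a topology on X.

Axiom (T1): ∅ ∈ τ? Yes; X ∈ τ? Yes.
Axiom (T2/T3): check pairwise unions and intersections of members of τ.
Counterexample for (T3): {e, h} ∩ {f, h} = {h} ∉ τ. Therefore τ is NOT a topology.


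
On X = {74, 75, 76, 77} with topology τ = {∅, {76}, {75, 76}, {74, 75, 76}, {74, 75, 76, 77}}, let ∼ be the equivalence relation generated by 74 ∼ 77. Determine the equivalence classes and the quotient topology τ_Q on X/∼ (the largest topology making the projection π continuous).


X/∼ = {[74=77], [75], [76]}; |τ_Q| = 4.

Equivalence classes: [74=77], [75], [76].
Quotient map π: X → X/∼ sends 74 ↦ [74=77], 75 ↦ [75], 76 ↦ [76], 77 ↦ [74=77].
For each subset V ⊆ X/∼, compute π^{-1}(V) ⊆ X and check whether π^{-1}(V) ∈ τ. V is open in τ_Q iff π^{-1}(V) ∈ τ.
  V = {}: π^{-1}(V) = ∅ ∈ τ ✓.
  V = {[74=77]}: π^{-1}(V) = {74, 77} ∉ τ ✗.
  V = {[75]}: π^{-1}(V) = {75} ∉ τ ✗.
  V = {[74=77], [75]}: π^{-1}(V) = {74, 75, 77} ∉ τ ✗.
  V = {[76]}: π^{-1}(V) = {76} ∈ τ ✓.
  V = {[74=77], [76]}: π^{-1}(V) = {74, 76, 77} ∉ τ ✗.
  V = {[75], [76]}: π^{-1}(V) = {75, 76} ∈ τ ✓.
  V = {[74=77], [75], [76]}: π^{-1}(V) = {74, 75, 76, 77} ∈ τ ✓.
Open sets in the quotient: τ_Q = {{}, {[76]}, {[75], [76]}, {[74=77], [75], [76]}} (4 elements).


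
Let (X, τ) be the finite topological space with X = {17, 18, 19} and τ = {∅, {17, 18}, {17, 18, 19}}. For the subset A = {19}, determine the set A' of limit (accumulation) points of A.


A' = ∅

For each x ∈ X, list the open sets U ∈ τ with x ∈ U, then check whether U ∩ (A ∖ {x}) ≠ ∅ for every such U.
  x = 17: open {17, 18} ∋ x has {17, 18} ∩ (A ∖ {17}) = ∅, so x is NOT a limit point.
  x = 18: open {17, 18} ∋ x has {17, 18} ∩ (A ∖ {18}) = ∅, so x is NOT a limit point.
  x = 19: open {17, 18, 19} ∋ x has {17, 18, 19} ∩ (A ∖ {19}) = ∅, so x is NOT a limit point.
Collecting: A' = ∅.


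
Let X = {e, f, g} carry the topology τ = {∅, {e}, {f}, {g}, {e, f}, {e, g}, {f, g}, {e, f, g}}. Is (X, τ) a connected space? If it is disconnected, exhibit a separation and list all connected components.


(X, τ) is disconnected; components = [{e}, {f}, {g}].

Find clopen sets (U ∈ τ with X ∖ U ∈ τ):
  U = ∅, X ∖ U = {e, f, g} — both open, so U is clopen.
  U = {e}, X ∖ U = {f, g} — both open, so U is clopen.
  U = {f}, X ∖ U = {e, g} — both open, so U is clopen.
  U = {g}, X ∖ U = {e, f} — both open, so U is clopen.
  U = {e, f}, X ∖ U = {g} — both open, so U is clopen.
  U = {e, g}, X ∖ U = {f} — both open, so U is clopen.
  U = {f, g}, X ∖ U = {e} — both open, so U is clopen.
  U = {e, f, g}, X ∖ U = ∅ — both open, so U is clopen.
Nontrivial clopen(s) exist: e.g. {f}. So (X, τ) is disconnected.
Compute connected components by grouping points that agree on all clopens:
  component: {e}
  component: {f}
  component: {g}


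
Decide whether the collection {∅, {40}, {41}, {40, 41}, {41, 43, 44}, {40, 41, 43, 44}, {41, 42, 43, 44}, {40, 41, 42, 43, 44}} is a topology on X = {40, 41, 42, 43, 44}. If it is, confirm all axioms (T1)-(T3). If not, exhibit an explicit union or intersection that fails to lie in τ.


τ IS a topology on X.

Axiom (T1): ∅ ∈ τ? Yes; X ∈ τ? Yes.
Axiom (T2/T3): check pairwise unions and intersections of members of τ.
All pairwise intersections and unions checked — each lies in τ. Therefore τ satisfies (T1), (T2), (T3): it IS a topology on X.


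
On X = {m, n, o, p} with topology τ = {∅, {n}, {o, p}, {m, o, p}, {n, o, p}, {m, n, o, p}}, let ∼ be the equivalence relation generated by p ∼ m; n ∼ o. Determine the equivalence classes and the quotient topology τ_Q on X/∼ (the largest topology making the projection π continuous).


X/∼ = {[m=p], [n=o]}; |τ_Q| = 2.

Equivalence classes: [m=p], [n=o].
Quotient map π: X → X/∼ sends m ↦ [m=p], n ↦ [n=o], o ↦ [n=o], p ↦ [m=p].
For each subset V ⊆ X/∼, compute π^{-1}(V) ⊆ X and check whether π^{-1}(V) ∈ τ. V is open in τ_Q iff π^{-1}(V) ∈ τ.
  V = {}: π^{-1}(V) = ∅ ∈ τ ✓.
  V = {[m=p]}: π^{-1}(V) = {m, p} ∉ τ ✗.
  V = {[n=o]}: π^{-1}(V) = {n, o} ∉ τ ✗.
  V = {[m=p], [n=o]}: π^{-1}(V) = {m, n, o, p} ∈ τ ✓.
Open sets in the quotient: τ_Q = {{}, {[m=p], [n=o]}} (2 elements).


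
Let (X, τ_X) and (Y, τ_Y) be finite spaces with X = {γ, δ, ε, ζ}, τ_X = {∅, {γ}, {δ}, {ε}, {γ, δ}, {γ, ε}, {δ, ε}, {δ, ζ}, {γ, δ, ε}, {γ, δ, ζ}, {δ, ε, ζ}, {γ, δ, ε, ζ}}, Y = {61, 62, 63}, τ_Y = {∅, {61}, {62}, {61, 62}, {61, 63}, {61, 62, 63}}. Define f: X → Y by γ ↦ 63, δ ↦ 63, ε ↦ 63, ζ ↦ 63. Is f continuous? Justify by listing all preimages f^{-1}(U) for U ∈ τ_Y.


f IS continuous.

Compute f^{-1}(U) for each U ∈ τ_Y:
  U = ∅: f^{-1}(U) = ∅ ∈ τ_X ✓.
  U = {61}: f^{-1}(U) = ∅ ∈ τ_X ✓.
  U = {62}: f^{-1}(U) = ∅ ∈ τ_X ✓.
  U = {61, 62}: f^{-1}(U) = ∅ ∈ τ_X ✓.
  U = {61, 63}: f^{-1}(U) = {γ, δ, ε, ζ} ∈ τ_X ✓.
  U = {61, 62, 63}: f^{-1}(U) = {γ, δ, ε, ζ} ∈ τ_X ✓.
Every preimage lies in τ_X, so f IS continuous.


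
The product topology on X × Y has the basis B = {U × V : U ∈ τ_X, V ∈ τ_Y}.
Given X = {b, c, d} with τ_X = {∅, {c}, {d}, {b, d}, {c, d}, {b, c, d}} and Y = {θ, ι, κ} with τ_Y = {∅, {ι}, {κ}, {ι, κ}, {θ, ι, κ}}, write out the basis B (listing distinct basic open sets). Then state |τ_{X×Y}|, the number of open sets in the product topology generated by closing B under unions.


Basis B = {∅ × ∅, {c} × {ι}, {c} × {κ}, {d} × {ι}, {d} × {κ}, {b, d} × {ι}, {b, d} × {κ}, {c} × {ι, κ}, {c, d} × {ι}, {c, d} × {κ}, {d} × {ι, κ}, {b, c, d} × {ι}, {b, c, d} × {κ}, {c} × {θ, ι, κ}, {d} × {θ, ι, κ}, {b, d} × {ι, κ}, {c, d} × {ι, κ}, {b, d} × {θ, ι, κ}, {b, c, d} × {ι, κ}, {c, d} × {θ, ι, κ}, {b, c, d} × {θ, ι, κ}}; |τ_{X×Y}| = 70.

Enumerate products U × V with U ∈ τ_X, V ∈ τ_Y (deduplicated):
  ∅ × ∅ = {} (∅)
  {c} × {ι} = {(c,ι)}
  {c} × {κ} = {(c,κ)}
  {d} × {ι} = {(d,ι)}
  {d} × {κ} = {(d,κ)}
  {b, d} × {ι} = {(b,ι), (d,ι)}
  {b, d} × {κ} = {(b,κ), (d,κ)}
  {c} × {ι, κ} = {(c,ι), (c,κ)}
  {c, d} × {ι} = {(c,ι), (d,ι)}
  {c, d} × {κ} = {(c,κ), (d,κ)}
  {d} × {ι, κ} = {(d,ι), (d,κ)}
  {b, c, d} × {ι} = {(b,ι), (c,ι), (d,ι)}
  {b, c, d} × {κ} = {(b,κ), (c,κ), (d,κ)}
  {c} × {θ, ι, κ} = {(c,θ), (c,ι), (c,κ)}
  {d} × {θ, ι, κ} = {(d,θ), (d,ι), (d,κ)}
  {b, d} × {ι, κ} = {(b,ι), (b,κ), (d,ι), (d,κ)}
  {c, d} × {ι, κ} = {(c,ι), (c,κ), (d,ι), (d,κ)}
  {b, d} × {θ, ι, κ} = {(b,θ), (b,ι), (b,κ), (d,θ), (d,ι), (d,κ)}
  {b, c, d} × {ι, κ} = {(b,ι), (b,κ), (c,ι), (c,κ), (d,ι), (d,κ)}
  {c, d} × {θ, ι, κ} = {(c,θ), (c,ι), (c,κ), (d,θ), (d,ι), (d,κ)}
  {b, c, d} × {θ, ι, κ} = {(b,θ), (b,ι), (b,κ), (c,θ), (c,ι), (c,κ), (d,θ), (d,ι), (d,κ)}
These 21 distinct sets form the basis B.
Close under arbitrary unions to get τ_{X×Y}; counting gives |τ_{X×Y}| = 70.


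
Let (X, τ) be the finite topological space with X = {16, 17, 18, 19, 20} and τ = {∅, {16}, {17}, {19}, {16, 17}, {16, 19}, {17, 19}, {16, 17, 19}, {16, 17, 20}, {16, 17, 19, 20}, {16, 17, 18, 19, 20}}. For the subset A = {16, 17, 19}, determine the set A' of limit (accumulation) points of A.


A' = {18, 20}

For each x ∈ X, list the open sets U ∈ τ with x ∈ U, then check whether U ∩ (A ∖ {x}) ≠ ∅ for every such U.
  x = 16: open {16} ∋ x has {16} ∩ (A ∖ {16}) = ∅, so x is NOT a limit point.
  x = 17: open {17} ∋ x has {17} ∩ (A ∖ {17}) = ∅, so x is NOT a limit point.
  x = 18: opens ∋ x are {16, 17, 18, 19, 20}; each meets A ∖ {18}, so x IS a limit point.
  x = 19: open {19} ∋ x has {19} ∩ (A ∖ {19}) = ∅, so x is NOT a limit point.
  x = 20: opens ∋ x are {16, 17, 20}, {16, 17, 19, 20}, {16, 17, 18, 19, 20}; each meets A ∖ {20}, so x IS a limit point.
Collecting: A' = {18, 20}.


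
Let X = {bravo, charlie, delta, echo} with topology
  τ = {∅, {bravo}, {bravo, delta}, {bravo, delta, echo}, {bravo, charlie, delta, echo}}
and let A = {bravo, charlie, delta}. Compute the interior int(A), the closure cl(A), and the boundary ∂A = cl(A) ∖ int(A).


int(A) = {bravo, delta}, cl(A) = {bravo, charlie, delta, echo}, ∂A = {charlie, echo}.

Closed sets in (X, τ) are complements of opens:
  closed(X, τ) = {∅, {charlie}, {charlie, echo}, {charlie, delta, echo}, {bravo, charlie, delta, echo}}.
int(A) = ⋃ {U ∈ τ : U ⊆ A}. Opens contained in A: ∅, {bravo}, {bravo, delta}.
Taking the union of these: int(A) = {bravo, delta}.
cl(A) = ⋂ {C closed : A ⊆ C}. Closed sets containing A: {bravo, charlie, delta, echo}.
Intersecting these: cl(A) = {bravo, charlie, delta, echo}.
∂A = cl(A) ∖ int(A) = {bravo, charlie, delta, echo} ∖ {bravo, delta} = {charlie, echo}.


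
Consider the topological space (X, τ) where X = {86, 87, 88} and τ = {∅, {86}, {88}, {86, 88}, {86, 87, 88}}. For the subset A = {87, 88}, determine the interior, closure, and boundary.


int(A) = {88}, cl(A) = {87, 88}, ∂A = {87}.

Closed sets in (X, τ) are complements of opens:
  closed(X, τ) = {∅, {87}, {86, 87}, {87, 88}, {86, 87, 88}}.
int(A) = ⋃ {U ∈ τ : U ⊆ A}. Opens contained in A: ∅, {88}.
Taking the union of these: int(A) = {88}.
cl(A) = ⋂ {C closed : A ⊆ C}. Closed sets containing A: {87, 88}, {86, 87, 88}.
Intersecting these: cl(A) = {87, 88}.
∂A = cl(A) ∖ int(A) = {87, 88} ∖ {88} = {87}.


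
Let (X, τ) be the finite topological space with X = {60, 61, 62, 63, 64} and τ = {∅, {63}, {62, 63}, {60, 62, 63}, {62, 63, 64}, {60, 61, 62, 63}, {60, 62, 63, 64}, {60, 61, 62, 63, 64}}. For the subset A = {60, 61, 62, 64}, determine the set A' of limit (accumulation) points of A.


A' = {60, 61, 64}

For each x ∈ X, list the open sets U ∈ τ with x ∈ U, then check whether U ∩ (A ∖ {x}) ≠ ∅ for every such U.
  x = 60: opens ∋ x are {60, 62, 63}, {60, 61, 62, 63}, {60, 62, 63, 64}, {60, 61, 62, 63, 64}; each meets A ∖ {60}, so x IS a limit point.
  x = 61: opens ∋ x are {60, 61, 62, 63}, {60, 61, 62, 63, 64}; each meets A ∖ {61}, so x IS a limit point.
  x = 62: open {62, 63} ∋ x has {62, 63} ∩ (A ∖ {62}) = ∅, so x is NOT a limit point.
  x = 63: open {63} ∋ x has {63} ∩ (A ∖ {63}) = ∅, so x is NOT a limit point.
  x = 64: opens ∋ x are {62, 63, 64}, {60, 62, 63, 64}, {60, 61, 62, 63, 64}; each meets A ∖ {64}, so x IS a limit point.
Collecting: A' = {60, 61, 64}.


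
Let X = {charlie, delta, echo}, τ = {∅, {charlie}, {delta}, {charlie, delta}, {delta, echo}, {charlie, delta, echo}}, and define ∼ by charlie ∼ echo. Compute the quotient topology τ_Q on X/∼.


X/∼ = {[charlie=echo], [delta]}; |τ_Q| = 3.

Equivalence classes: [charlie=echo], [delta].
Quotient map π: X → X/∼ sends charlie ↦ [charlie=echo], delta ↦ [delta], echo ↦ [charlie=echo].
For each subset V ⊆ X/∼, compute π^{-1}(V) ⊆ X and check whether π^{-1}(V) ∈ τ. V is open in τ_Q iff π^{-1}(V) ∈ τ.
  V = {}: π^{-1}(V) = ∅ ∈ τ ✓.
  V = {[charlie=echo]}: π^{-1}(V) = {charlie, echo} ∉ τ ✗.
  V = {[delta]}: π^{-1}(V) = {delta} ∈ τ ✓.
  V = {[charlie=echo], [delta]}: π^{-1}(V) = {charlie, delta, echo} ∈ τ ✓.
Open sets in the quotient: τ_Q = {{}, {[delta]}, {[charlie=echo], [delta]}} (3 elements).


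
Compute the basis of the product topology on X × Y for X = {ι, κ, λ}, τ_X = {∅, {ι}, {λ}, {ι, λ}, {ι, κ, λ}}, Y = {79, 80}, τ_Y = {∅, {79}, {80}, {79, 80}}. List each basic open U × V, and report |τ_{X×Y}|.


Basis B = {∅ × ∅, {ι} × {79}, {ι} × {80}, {λ} × {79}, {λ} × {80}, {ι} × {79, 80}, {ι, λ} × {79}, {ι, λ} × {80}, {λ} × {79, 80}, {ι, κ, λ} × {79}, {ι, κ, λ} × {80}, {ι, λ} × {79, 80}, {ι, κ, λ} × {79, 80}}; |τ_{X×Y}| = 25.

Enumerate products U × V with U ∈ τ_X, V ∈ τ_Y (deduplicated):
  ∅ × ∅ = {} (∅)
  {ι} × {79} = {(ι,79)}
  {ι} × {80} = {(ι,80)}
  {λ} × {79} = {(λ,79)}
  {λ} × {80} = {(λ,80)}
  {ι} × {79, 80} = {(ι,79), (ι,80)}
  {ι, λ} × {79} = {(ι,79), (λ,79)}
  {ι, λ} × {80} = {(ι,80), (λ,80)}
  {λ} × {79, 80} = {(λ,79), (λ,80)}
  {ι, κ, λ} × {79} = {(ι,79), (κ,79), (λ,79)}
  {ι, κ, λ} × {80} = {(ι,80), (κ,80), (λ,80)}
  {ι, λ} × {79, 80} = {(ι,79), (ι,80), (λ,79), (λ,80)}
  {ι, κ, λ} × {79, 80} = {(ι,79), (ι,80), (κ,79), (κ,80), (λ,79), (λ,80)}
These 13 distinct sets form the basis B.
Close under arbitrary unions to get τ_{X×Y}; counting gives |τ_{X×Y}| = 25.


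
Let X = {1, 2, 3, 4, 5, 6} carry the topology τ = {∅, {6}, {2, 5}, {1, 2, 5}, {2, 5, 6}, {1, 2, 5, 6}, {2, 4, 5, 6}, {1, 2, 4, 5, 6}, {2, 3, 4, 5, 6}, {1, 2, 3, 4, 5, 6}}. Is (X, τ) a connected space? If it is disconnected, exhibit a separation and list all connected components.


(X, τ) is connected.

Find clopen sets (U ∈ τ with X ∖ U ∈ τ):
  U = ∅, X ∖ U = {1, 2, 3, 4, 5, 6} — both open, so U is clopen.
  U = {1, 2, 3, 4, 5, 6}, X ∖ U = ∅ — both open, so U is clopen.
Only trivial clopens (∅ and X) exist, so (X, τ) is connected.
Compute connected components by grouping points that agree on all clopens:
  component: {1, 2, 3, 4, 5, 6}


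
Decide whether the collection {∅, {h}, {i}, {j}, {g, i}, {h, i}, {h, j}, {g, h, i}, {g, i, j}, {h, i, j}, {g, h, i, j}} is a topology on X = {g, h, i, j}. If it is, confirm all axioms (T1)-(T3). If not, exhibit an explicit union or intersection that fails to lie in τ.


τ is NOT a topology on X.

Axiom (T1): ∅ ∈ τ? Yes; X ∈ τ? Yes.
Axiom (T2/T3): check pairwise unions and intersections of members of τ.
Counterexample for (T2): {i} ∪ {j} = {i, j} ∉ τ. Therefore τ is NOT a topology.


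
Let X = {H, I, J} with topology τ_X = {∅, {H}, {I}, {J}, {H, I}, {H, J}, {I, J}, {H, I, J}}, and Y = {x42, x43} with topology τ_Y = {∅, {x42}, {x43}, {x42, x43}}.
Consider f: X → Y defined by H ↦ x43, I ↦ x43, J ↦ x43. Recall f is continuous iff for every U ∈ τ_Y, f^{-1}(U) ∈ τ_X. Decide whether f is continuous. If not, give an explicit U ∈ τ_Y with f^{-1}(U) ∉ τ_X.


f IS continuous.

Compute f^{-1}(U) for each U ∈ τ_Y:
  U = ∅: f^{-1}(U) = ∅ ∈ τ_X ✓.
  U = {x42}: f^{-1}(U) = ∅ ∈ τ_X ✓.
  U = {x43}: f^{-1}(U) = {H, I, J} ∈ τ_X ✓.
  U = {x42, x43}: f^{-1}(U) = {H, I, J} ∈ τ_X ✓.
Every preimage lies in τ_X, so f IS continuous.


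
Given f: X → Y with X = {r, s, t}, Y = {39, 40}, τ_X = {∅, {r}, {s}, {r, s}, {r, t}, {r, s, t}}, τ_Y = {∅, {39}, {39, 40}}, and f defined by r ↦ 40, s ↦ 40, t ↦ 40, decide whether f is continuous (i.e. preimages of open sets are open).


f IS continuous.

Compute f^{-1}(U) for each U ∈ τ_Y:
  U = ∅: f^{-1}(U) = ∅ ∈ τ_X ✓.
  U = {39}: f^{-1}(U) = ∅ ∈ τ_X ✓.
  U = {39, 40}: f^{-1}(U) = {r, s, t} ∈ τ_X ✓.
Every preimage lies in τ_X, so f IS continuous.


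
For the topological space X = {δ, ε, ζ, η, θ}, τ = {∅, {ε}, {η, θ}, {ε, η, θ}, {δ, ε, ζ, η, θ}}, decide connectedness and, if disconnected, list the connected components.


(X, τ) is connected.

Find clopen sets (U ∈ τ with X ∖ U ∈ τ):
  U = ∅, X ∖ U = {δ, ε, ζ, η, θ} — both open, so U is clopen.
  U = {δ, ε, ζ, η, θ}, X ∖ U = ∅ — both open, so U is clopen.
Only trivial clopens (∅ and X) exist, so (X, τ) is connected.
Compute connected components by grouping points that agree on all clopens:
  component: {δ, ε, ζ, η, θ}


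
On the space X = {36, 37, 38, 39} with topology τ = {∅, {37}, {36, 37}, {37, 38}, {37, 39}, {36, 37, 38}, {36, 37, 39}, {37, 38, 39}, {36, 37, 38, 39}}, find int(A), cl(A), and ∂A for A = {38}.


int(A) = ∅, cl(A) = {38}, ∂A = {38}.

Closed sets in (X, τ) are complements of opens:
  closed(X, τ) = {∅, {36}, {38}, {39}, {36, 38}, {36, 39}, {38, 39}, {36, 38, 39}, {36, 37, 38, 39}}.
int(A) = ⋃ {U ∈ τ : U ⊆ A}. Opens contained in A: ∅.
Taking the union of these: int(A) = ∅.
cl(A) = ⋂ {C closed : A ⊆ C}. Closed sets containing A: {38}, {36, 38}, {38, 39}, {36, 38, 39}, {36, 37, 38, 39}.
Intersecting these: cl(A) = {38}.
∂A = cl(A) ∖ int(A) = {38} ∖ ∅ = {38}.


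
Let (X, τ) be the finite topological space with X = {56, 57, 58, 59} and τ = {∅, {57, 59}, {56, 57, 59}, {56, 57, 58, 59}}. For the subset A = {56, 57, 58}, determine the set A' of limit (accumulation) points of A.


A' = {56, 58, 59}

For each x ∈ X, list the open sets U ∈ τ with x ∈ U, then check whether U ∩ (A ∖ {x}) ≠ ∅ for every such U.
  x = 56: opens ∋ x are {56, 57, 59}, {56, 57, 58, 59}; each meets A ∖ {56}, so x IS a limit point.
  x = 57: open {57, 59} ∋ x has {57, 59} ∩ (A ∖ {57}) = ∅, so x is NOT a limit point.
  x = 58: opens ∋ x are {56, 57, 58, 59}; each meets A ∖ {58}, so x IS a limit point.
  x = 59: opens ∋ x are {57, 59}, {56, 57, 59}, {56, 57, 58, 59}; each meets A ∖ {59}, so x IS a limit point.
Collecting: A' = {56, 58, 59}.


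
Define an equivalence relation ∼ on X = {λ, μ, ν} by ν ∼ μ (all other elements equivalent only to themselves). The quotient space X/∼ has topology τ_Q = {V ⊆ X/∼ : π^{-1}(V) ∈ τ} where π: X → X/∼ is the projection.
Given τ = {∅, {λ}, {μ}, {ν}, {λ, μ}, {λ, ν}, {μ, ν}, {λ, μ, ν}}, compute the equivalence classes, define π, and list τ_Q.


X/∼ = {[λ], [μ=ν]}; |τ_Q| = 4.

Equivalence classes: [λ], [μ=ν].
Quotient map π: X → X/∼ sends λ ↦ [λ], μ ↦ [μ=ν], ν ↦ [μ=ν].
For each subset V ⊆ X/∼, compute π^{-1}(V) ⊆ X and check whether π^{-1}(V) ∈ τ. V is open in τ_Q iff π^{-1}(V) ∈ τ.
  V = {}: π^{-1}(V) = ∅ ∈ τ ✓.
  V = {[λ]}: π^{-1}(V) = {λ} ∈ τ ✓.
  V = {[μ=ν]}: π^{-1}(V) = {μ, ν} ∈ τ ✓.
  V = {[λ], [μ=ν]}: π^{-1}(V) = {λ, μ, ν} ∈ τ ✓.
Open sets in the quotient: τ_Q = {{}, {[λ]}, {[μ=ν]}, {[λ], [μ=ν]}} (4 elements).


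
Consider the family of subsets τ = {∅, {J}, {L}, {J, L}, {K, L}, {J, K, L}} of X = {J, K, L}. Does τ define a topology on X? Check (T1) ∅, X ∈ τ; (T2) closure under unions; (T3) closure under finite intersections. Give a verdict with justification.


τ IS a topology on X.

Axiom (T1): ∅ ∈ τ? Yes; X ∈ τ? Yes.
Axiom (T2/T3): check pairwise unions and intersections of members of τ.
All pairwise intersections and unions checked — each lies in τ. Therefore τ satisfies (T1), (T2), (T3): it IS a topology on X.


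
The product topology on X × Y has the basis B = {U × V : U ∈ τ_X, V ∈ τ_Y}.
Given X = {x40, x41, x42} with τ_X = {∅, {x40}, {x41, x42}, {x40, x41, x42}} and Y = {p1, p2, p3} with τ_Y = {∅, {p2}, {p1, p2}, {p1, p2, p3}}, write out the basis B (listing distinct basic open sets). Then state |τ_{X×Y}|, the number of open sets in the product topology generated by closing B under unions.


Basis B = {∅ × ∅, {x40} × {p2}, {x40} × {p1, p2}, {x41, x42} × {p2}, {x40} × {p1, p2, p3}, {x40, x41, x42} × {p2}, {x41, x42} × {p1, p2}, {x40, x41, x42} × {p1, p2}, {x41, x42} × {p1, p2, p3}, {x40, x41, x42} × {p1, p2, p3}}; |τ_{X×Y}| = 16.

Enumerate products U × V with U ∈ τ_X, V ∈ τ_Y (deduplicated):
  ∅ × ∅ = {} (∅)
  {x40} × {p2} = {(x40,p2)}
  {x40} × {p1, p2} = {(x40,p1), (x40,p2)}
  {x41, x42} × {p2} = {(x41,p2), (x42,p2)}
  {x40} × {p1, p2, p3} = {(x40,p1), (x40,p2), (x40,p3)}
  {x40, x41, x42} × {p2} = {(x40,p2), (x41,p2), (x42,p2)}
  {x41, x42} × {p1, p2} = {(x41,p1), (x41,p2), (x42,p1), (x42,p2)}
  {x40, x41, x42} × {p1, p2} = {(x40,p1), (x40,p2), (x41,p1), (x41,p2), (x42,p1), (x42,p2)}
  {x41, x42} × {p1, p2, p3} = {(x41,p1), (x41,p2), (x41,p3), (x42,p1), (x42,p2), (x42,p3)}
  {x40, x41, x42} × {p1, p2, p3} = {(x40,p1), (x40,p2), (x40,p3), (x41,p1), (x41,p2), (x41,p3), (x42,p1), (x42,p2), (x42,p3)}
These 10 distinct sets form the basis B.
Close under arbitrary unions to get τ_{X×Y}; counting gives |τ_{X×Y}| = 16.


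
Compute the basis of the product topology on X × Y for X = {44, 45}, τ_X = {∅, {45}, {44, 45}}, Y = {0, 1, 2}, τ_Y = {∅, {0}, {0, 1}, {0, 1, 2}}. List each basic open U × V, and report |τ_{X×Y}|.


Basis B = {∅ × ∅, {45} × {0}, {44, 45} × {0}, {45} × {0, 1}, {45} × {0, 1, 2}, {44, 45} × {0, 1}, {44, 45} × {0, 1, 2}}; |τ_{X×Y}| = 10.

Enumerate products U × V with U ∈ τ_X, V ∈ τ_Y (deduplicated):
  ∅ × ∅ = {} (∅)
  {45} × {0} = {(45,0)}
  {44, 45} × {0} = {(44,0), (45,0)}
  {45} × {0, 1} = {(45,0), (45,1)}
  {45} × {0, 1, 2} = {(45,0), (45,1), (45,2)}
  {44, 45} × {0, 1} = {(44,0), (44,1), (45,0), (45,1)}
  {44, 45} × {0, 1, 2} = {(44,0), (44,1), (44,2), (45,0), (45,1), (45,2)}
These 7 distinct sets form the basis B.
Close under arbitrary unions to get τ_{X×Y}; counting gives |τ_{X×Y}| = 10.


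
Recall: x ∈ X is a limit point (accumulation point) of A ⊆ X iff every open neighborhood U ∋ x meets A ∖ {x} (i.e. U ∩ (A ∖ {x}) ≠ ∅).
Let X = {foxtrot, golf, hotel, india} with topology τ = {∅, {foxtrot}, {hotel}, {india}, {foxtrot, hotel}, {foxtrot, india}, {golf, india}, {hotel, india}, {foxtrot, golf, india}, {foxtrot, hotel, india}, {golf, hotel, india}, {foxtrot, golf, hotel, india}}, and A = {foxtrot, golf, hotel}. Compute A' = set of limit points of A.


A' = ∅

For each x ∈ X, list the open sets U ∈ τ with x ∈ U, then check whether U ∩ (A ∖ {x}) ≠ ∅ for every such U.
  x = foxtrot: open {foxtrot} ∋ x has {foxtrot} ∩ (A ∖ {foxtrot}) = ∅, so x is NOT a limit point.
  x = golf: open {golf, india} ∋ x has {golf, india} ∩ (A ∖ {golf}) = ∅, so x is NOT a limit point.
  x = hotel: open {hotel} ∋ x has {hotel} ∩ (A ∖ {hotel}) = ∅, so x is NOT a limit point.
  x = india: open {india} ∋ x has {india} ∩ (A ∖ {india}) = ∅, so x is NOT a limit point.
Collecting: A' = ∅.


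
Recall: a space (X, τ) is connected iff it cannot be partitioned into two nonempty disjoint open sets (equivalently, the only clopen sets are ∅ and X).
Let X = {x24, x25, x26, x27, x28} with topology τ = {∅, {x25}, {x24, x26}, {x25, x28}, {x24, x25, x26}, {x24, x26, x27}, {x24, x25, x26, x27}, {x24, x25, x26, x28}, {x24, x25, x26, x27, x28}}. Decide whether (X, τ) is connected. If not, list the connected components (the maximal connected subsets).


(X, τ) is disconnected; components = [{x25, x28}, {x24, x26, x27}].

Find clopen sets (U ∈ τ with X ∖ U ∈ τ):
  U = ∅, X ∖ U = {x24, x25, x26, x27, x28} — both open, so U is clopen.
  U = {x25, x28}, X ∖ U = {x24, x26, x27} — both open, so U is clopen.
  U = {x24, x26, x27}, X ∖ U = {x25, x28} — both open, so U is clopen.
  U = {x24, x25, x26, x27, x28}, X ∖ U = ∅ — both open, so U is clopen.
Nontrivial clopen(s) exist: e.g. {x24, x26, x27}. So (X, τ) is disconnected.
Compute connected components by grouping points that agree on all clopens:
  component: {x25, x28}
  component: {x24, x26, x27}


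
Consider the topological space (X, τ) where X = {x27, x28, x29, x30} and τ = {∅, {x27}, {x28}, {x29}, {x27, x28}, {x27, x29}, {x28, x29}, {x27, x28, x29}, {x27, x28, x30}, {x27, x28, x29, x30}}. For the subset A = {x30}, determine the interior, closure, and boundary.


int(A) = ∅, cl(A) = {x30}, ∂A = {x30}.

Closed sets in (X, τ) are complements of opens:
  closed(X, τ) = {∅, {x29}, {x30}, {x27, x30}, {x28, x30}, {x29, x30}, {x27, x28, x30}, {x27, x29, x30}, {x28, x29, x30}, {x27, x28, x29, x30}}.
int(A) = ⋃ {U ∈ τ : U ⊆ A}. Opens contained in A: ∅.
Taking the union of these: int(A) = ∅.
cl(A) = ⋂ {C closed : A ⊆ C}. Closed sets containing A: {x30}, {x27, x30}, {x28, x30}, {x29, x30}, {x27, x28, x30}, {x27, x29, x30}, {x28, x29, x30}, {x27, x28, x29, x30}.
Intersecting these: cl(A) = {x30}.
∂A = cl(A) ∖ int(A) = {x30} ∖ ∅ = {x30}.


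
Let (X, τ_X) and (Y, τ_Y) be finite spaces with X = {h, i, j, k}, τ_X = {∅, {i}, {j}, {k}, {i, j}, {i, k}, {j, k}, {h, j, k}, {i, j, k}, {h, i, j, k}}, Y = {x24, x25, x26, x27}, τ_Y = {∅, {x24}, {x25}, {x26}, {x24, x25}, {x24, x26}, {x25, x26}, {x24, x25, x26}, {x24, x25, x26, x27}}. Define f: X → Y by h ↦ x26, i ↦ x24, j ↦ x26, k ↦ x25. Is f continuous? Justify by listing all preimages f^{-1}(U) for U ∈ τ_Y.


f is NOT continuous.

Compute f^{-1}(U) for each U ∈ τ_Y:
  U = ∅: f^{-1}(U) = ∅ ∈ τ_X ✓.
  U = {x24}: f^{-1}(U) = {i} ∈ τ_X ✓.
  U = {x25}: f^{-1}(U) = {k} ∈ τ_X ✓.
  U = {x26}: f^{-1}(U) = {h, j} ∉ τ_X ✗.
  U = {x24, x25}: f^{-1}(U) = {i, k} ∈ τ_X ✓.
  U = {x24, x26}: f^{-1}(U) = {h, i, j} ∉ τ_X ✗.
  U = {x25, x26}: f^{-1}(U) = {h, j, k} ∈ τ_X ✓.
  U = {x24, x25, x26}: f^{-1}(U) = {h, i, j, k} ∈ τ_X ✓.
  U = {x24, x25, x26, x27}: f^{-1}(U) = {h, i, j, k} ∈ τ_X ✓.
Found U = {x26} with f^{-1}(U) = {h, j} not in τ_X. Therefore f is NOT continuous.


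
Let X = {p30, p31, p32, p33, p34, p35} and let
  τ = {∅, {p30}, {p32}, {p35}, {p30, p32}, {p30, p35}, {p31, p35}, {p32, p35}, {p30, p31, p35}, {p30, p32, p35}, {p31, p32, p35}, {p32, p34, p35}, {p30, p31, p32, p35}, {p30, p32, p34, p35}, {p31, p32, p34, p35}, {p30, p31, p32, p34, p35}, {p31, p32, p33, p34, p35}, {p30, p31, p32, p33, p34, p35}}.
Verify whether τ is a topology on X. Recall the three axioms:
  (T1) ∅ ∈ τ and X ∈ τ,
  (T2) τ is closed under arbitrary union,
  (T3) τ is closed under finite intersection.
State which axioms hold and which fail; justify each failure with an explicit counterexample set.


τ IS a topology on X.

Axiom (T1): ∅ ∈ τ? Yes; X ∈ τ? Yes.
Axiom (T2/T3): check pairwise unions and intersections of members of τ.
All pairwise intersections and unions checked — each lies in τ. Therefore τ satisfies (T1), (T2), (T3): it IS a topology on X.


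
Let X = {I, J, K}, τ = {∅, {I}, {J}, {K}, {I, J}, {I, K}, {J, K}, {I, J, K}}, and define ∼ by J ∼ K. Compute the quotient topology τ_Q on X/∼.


X/∼ = {[I], [J=K]}; |τ_Q| = 4.

Equivalence classes: [I], [J=K].
Quotient map π: X → X/∼ sends I ↦ [I], J ↦ [J=K], K ↦ [J=K].
For each subset V ⊆ X/∼, compute π^{-1}(V) ⊆ X and check whether π^{-1}(V) ∈ τ. V is open in τ_Q iff π^{-1}(V) ∈ τ.
  V = {}: π^{-1}(V) = ∅ ∈ τ ✓.
  V = {[I]}: π^{-1}(V) = {I} ∈ τ ✓.
  V = {[J=K]}: π^{-1}(V) = {J, K} ∈ τ ✓.
  V = {[I], [J=K]}: π^{-1}(V) = {I, J, K} ∈ τ ✓.
Open sets in the quotient: τ_Q = {{}, {[I]}, {[J=K]}, {[I], [J=K]}} (4 elements).


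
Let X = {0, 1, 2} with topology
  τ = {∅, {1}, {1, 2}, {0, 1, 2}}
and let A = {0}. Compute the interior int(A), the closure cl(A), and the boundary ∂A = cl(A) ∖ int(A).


int(A) = ∅, cl(A) = {0}, ∂A = {0}.

Closed sets in (X, τ) are complements of opens:
  closed(X, τ) = {∅, {0}, {0, 2}, {0, 1, 2}}.
int(A) = ⋃ {U ∈ τ : U ⊆ A}. Opens contained in A: ∅.
Taking the union of these: int(A) = ∅.
cl(A) = ⋂ {C closed : A ⊆ C}. Closed sets containing A: {0}, {0, 2}, {0, 1, 2}.
Intersecting these: cl(A) = {0}.
∂A = cl(A) ∖ int(A) = {0} ∖ ∅ = {0}.


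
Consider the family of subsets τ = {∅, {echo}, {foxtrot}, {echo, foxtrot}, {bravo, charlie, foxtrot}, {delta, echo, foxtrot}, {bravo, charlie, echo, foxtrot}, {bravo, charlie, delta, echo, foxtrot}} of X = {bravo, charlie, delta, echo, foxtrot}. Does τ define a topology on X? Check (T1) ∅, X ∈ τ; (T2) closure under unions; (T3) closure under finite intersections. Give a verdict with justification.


τ IS a topology on X.

Axiom (T1): ∅ ∈ τ? Yes; X ∈ τ? Yes.
Axiom (T2/T3): check pairwise unions and intersections of members of τ.
All pairwise intersections and unions checked — each lies in τ. Therefore τ satisfies (T1), (T2), (T3): it IS a topology on X.


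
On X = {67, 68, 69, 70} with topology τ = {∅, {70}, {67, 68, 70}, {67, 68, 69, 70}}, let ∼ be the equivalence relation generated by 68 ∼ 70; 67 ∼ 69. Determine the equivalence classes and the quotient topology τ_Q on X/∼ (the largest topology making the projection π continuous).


X/∼ = {[67=69], [68=70]}; |τ_Q| = 2.

Equivalence classes: [67=69], [68=70].
Quotient map π: X → X/∼ sends 67 ↦ [67=69], 68 ↦ [68=70], 69 ↦ [67=69], 70 ↦ [68=70].
For each subset V ⊆ X/∼, compute π^{-1}(V) ⊆ X and check whether π^{-1}(V) ∈ τ. V is open in τ_Q iff π^{-1}(V) ∈ τ.
  V = {}: π^{-1}(V) = ∅ ∈ τ ✓.
  V = {[67=69]}: π^{-1}(V) = {67, 69} ∉ τ ✗.
  V = {[68=70]}: π^{-1}(V) = {68, 70} ∉ τ ✗.
  V = {[67=69], [68=70]}: π^{-1}(V) = {67, 68, 69, 70} ∈ τ ✓.
Open sets in the quotient: τ_Q = {{}, {[67=69], [68=70]}} (2 elements).


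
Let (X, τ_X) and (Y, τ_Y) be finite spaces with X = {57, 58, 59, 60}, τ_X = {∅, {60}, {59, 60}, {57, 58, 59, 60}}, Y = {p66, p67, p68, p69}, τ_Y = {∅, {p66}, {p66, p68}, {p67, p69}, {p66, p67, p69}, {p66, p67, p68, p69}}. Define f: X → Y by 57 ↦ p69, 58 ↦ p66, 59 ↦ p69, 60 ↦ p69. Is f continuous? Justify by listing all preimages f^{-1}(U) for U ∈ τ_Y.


f is NOT continuous.

Compute f^{-1}(U) for each U ∈ τ_Y:
  U = ∅: f^{-1}(U) = ∅ ∈ τ_X ✓.
  U = {p66}: f^{-1}(U) = {58} ∉ τ_X ✗.
  U = {p66, p68}: f^{-1}(U) = {58} ∉ τ_X ✗.
  U = {p67, p69}: f^{-1}(U) = {57, 59, 60} ∉ τ_X ✗.
  U = {p66, p67, p69}: f^{-1}(U) = {57, 58, 59, 60} ∈ τ_X ✓.
  U = {p66, p67, p68, p69}: f^{-1}(U) = {57, 58, 59, 60} ∈ τ_X ✓.
Found U = {p66} with f^{-1}(U) = {58} not in τ_X. Therefore f is NOT continuous.


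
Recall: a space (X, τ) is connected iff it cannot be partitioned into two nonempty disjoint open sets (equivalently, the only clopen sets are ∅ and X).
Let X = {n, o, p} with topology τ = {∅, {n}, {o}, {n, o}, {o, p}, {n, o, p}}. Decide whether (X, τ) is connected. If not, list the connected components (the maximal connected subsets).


(X, τ) is disconnected; components = [{n}, {o, p}].

Find clopen sets (U ∈ τ with X ∖ U ∈ τ):
  U = ∅, X ∖ U = {n, o, p} — both open, so U is clopen.
  U = {n}, X ∖ U = {o, p} — both open, so U is clopen.
  U = {o, p}, X ∖ U = {n} — both open, so U is clopen.
  U = {n, o, p}, X ∖ U = ∅ — both open, so U is clopen.
Nontrivial clopen(s) exist: e.g. {n}. So (X, τ) is disconnected.
Compute connected components by grouping points that agree on all clopens:
  component: {n}
  component: {o, p}


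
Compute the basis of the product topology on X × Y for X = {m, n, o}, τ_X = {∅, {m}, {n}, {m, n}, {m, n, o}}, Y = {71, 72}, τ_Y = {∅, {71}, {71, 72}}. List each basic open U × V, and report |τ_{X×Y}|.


Basis B = {∅ × ∅, {m} × {71}, {n} × {71}, {m} × {71, 72}, {m, n} × {71}, {n} × {71, 72}, {m, n, o} × {71}, {m, n} × {71, 72}, {m, n, o} × {71, 72}}; |τ_{X×Y}| = 14.

Enumerate products U × V with U ∈ τ_X, V ∈ τ_Y (deduplicated):
  ∅ × ∅ = {} (∅)
  {m} × {71} = {(m,71)}
  {n} × {71} = {(n,71)}
  {m} × {71, 72} = {(m,71), (m,72)}
  {m, n} × {71} = {(m,71), (n,71)}
  {n} × {71, 72} = {(n,71), (n,72)}
  {m, n, o} × {71} = {(m,71), (n,71), (o,71)}
  {m, n} × {71, 72} = {(m,71), (m,72), (n,71), (n,72)}
  {m, n, o} × {71, 72} = {(m,71), (m,72), (n,71), (n,72), (o,71), (o,72)}
These 9 distinct sets form the basis B.
Close under arbitrary unions to get τ_{X×Y}; counting gives |τ_{X×Y}| = 14.


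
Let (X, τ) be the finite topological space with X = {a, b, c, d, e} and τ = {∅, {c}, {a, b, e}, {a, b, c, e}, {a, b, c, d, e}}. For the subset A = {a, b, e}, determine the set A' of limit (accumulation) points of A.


A' = {a, b, d, e}

For each x ∈ X, list the open sets U ∈ τ with x ∈ U, then check whether U ∩ (A ∖ {x}) ≠ ∅ for every such U.
  x = a: opens ∋ x are {a, b, e}, {a, b, c, e}, {a, b, c, d, e}; each meets A ∖ {a}, so x IS a limit point.
  x = b: opens ∋ x are {a, b, e}, {a, b, c, e}, {a, b, c, d, e}; each meets A ∖ {b}, so x IS a limit point.
  x = c: open {c} ∋ x has {c} ∩ (A ∖ {c}) = ∅, so x is NOT a limit point.
  x = d: opens ∋ x are {a, b, c, d, e}; each meets A ∖ {d}, so x IS a limit point.
  x = e: opens ∋ x are {a, b, e}, {a, b, c, e}, {a, b, c, d, e}; each meets A ∖ {e}, so x IS a limit point.
Collecting: A' = {a, b, d, e}.


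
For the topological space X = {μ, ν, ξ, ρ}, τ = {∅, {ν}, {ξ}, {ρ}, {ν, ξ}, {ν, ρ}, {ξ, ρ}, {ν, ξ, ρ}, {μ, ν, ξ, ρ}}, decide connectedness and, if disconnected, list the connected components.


(X, τ) is connected.

Find clopen sets (U ∈ τ with X ∖ U ∈ τ):
  U = ∅, X ∖ U = {μ, ν, ξ, ρ} — both open, so U is clopen.
  U = {μ, ν, ξ, ρ}, X ∖ U = ∅ — both open, so U is clopen.
Only trivial clopens (∅ and X) exist, so (X, τ) is connected.
Compute connected components by grouping points that agree on all clopens:
  component: {μ, ν, ξ, ρ}


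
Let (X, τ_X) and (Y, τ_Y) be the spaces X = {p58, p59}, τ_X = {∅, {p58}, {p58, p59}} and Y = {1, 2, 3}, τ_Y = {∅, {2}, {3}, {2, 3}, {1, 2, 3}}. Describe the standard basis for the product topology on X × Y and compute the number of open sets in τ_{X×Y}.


Basis B = {∅ × ∅, {p58} × {2}, {p58} × {3}, {p58} × {2, 3}, {p58, p59} × {2}, {p58, p59} × {3}, {p58} × {1, 2, 3}, {p58, p59} × {2, 3}, {p58, p59} × {1, 2, 3}}; |τ_{X×Y}| = 14.

Enumerate products U × V with U ∈ τ_X, V ∈ τ_Y (deduplicated):
  ∅ × ∅ = {} (∅)
  {p58} × {2} = {(p58,2)}
  {p58} × {3} = {(p58,3)}
  {p58} × {2, 3} = {(p58,2), (p58,3)}
  {p58, p59} × {2} = {(p58,2), (p59,2)}
  {p58, p59} × {3} = {(p58,3), (p59,3)}
  {p58} × {1, 2, 3} = {(p58,1), (p58,2), (p58,3)}
  {p58, p59} × {2, 3} = {(p58,2), (p58,3), (p59,2), (p59,3)}
  {p58, p59} × {1, 2, 3} = {(p58,1), (p58,2), (p58,3), (p59,1), (p59,2), (p59,3)}
These 9 distinct sets form the basis B.
Close under arbitrary unions to get τ_{X×Y}; counting gives |τ_{X×Y}| = 14.


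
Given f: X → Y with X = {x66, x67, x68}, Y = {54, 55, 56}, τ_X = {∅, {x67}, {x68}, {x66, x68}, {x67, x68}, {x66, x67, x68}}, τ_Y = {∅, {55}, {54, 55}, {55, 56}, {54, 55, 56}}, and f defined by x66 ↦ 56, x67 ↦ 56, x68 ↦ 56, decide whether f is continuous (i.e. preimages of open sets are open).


f IS continuous.

Compute f^{-1}(U) for each U ∈ τ_Y:
  U = ∅: f^{-1}(U) = ∅ ∈ τ_X ✓.
  U = {55}: f^{-1}(U) = ∅ ∈ τ_X ✓.
  U = {54, 55}: f^{-1}(U) = ∅ ∈ τ_X ✓.
  U = {55, 56}: f^{-1}(U) = {x66, x67, x68} ∈ τ_X ✓.
  U = {54, 55, 56}: f^{-1}(U) = {x66, x67, x68} ∈ τ_X ✓.
Every preimage lies in τ_X, so f IS continuous.


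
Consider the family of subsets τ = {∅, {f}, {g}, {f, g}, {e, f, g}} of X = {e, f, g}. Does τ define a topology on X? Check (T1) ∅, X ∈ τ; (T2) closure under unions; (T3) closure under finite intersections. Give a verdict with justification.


τ IS a topology on X.

Axiom (T1): ∅ ∈ τ? Yes; X ∈ τ? Yes.
Axiom (T2/T3): check pairwise unions and intersections of members of τ.
All pairwise intersections and unions checked — each lies in τ. Therefore τ satisfies (T1), (T2), (T3): it IS a topology on X.


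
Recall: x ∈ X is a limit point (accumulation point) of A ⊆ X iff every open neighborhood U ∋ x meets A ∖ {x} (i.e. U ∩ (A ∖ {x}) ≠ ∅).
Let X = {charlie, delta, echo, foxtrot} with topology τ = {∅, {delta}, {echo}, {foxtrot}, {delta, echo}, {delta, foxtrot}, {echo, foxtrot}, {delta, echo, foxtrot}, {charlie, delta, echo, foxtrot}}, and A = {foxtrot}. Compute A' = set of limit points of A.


A' = {charlie}

For each x ∈ X, list the open sets U ∈ τ with x ∈ U, then check whether U ∩ (A ∖ {x}) ≠ ∅ for every such U.
  x = charlie: opens ∋ x are {charlie, delta, echo, foxtrot}; each meets A ∖ {charlie}, so x IS a limit point.
  x = delta: open {delta} ∋ x has {delta} ∩ (A ∖ {delta}) = ∅, so x is NOT a limit point.
  x = echo: open {echo} ∋ x has {echo} ∩ (A ∖ {echo}) = ∅, so x is NOT a limit point.
  x = foxtrot: open {foxtrot} ∋ x has {foxtrot} ∩ (A ∖ {foxtrot}) = ∅, so x is NOT a limit point.
Collecting: A' = {charlie}.


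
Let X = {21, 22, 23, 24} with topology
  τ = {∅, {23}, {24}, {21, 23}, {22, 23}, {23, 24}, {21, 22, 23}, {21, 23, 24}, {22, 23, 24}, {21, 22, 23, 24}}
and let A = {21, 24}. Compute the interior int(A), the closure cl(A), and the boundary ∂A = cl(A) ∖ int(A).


int(A) = {24}, cl(A) = {21, 24}, ∂A = {21}.

Closed sets in (X, τ) are complements of opens:
  closed(X, τ) = {∅, {21}, {22}, {24}, {21, 22}, {21, 24}, {22, 24}, {21, 22, 23}, {21, 22, 24}, {21, 22, 23, 24}}.
int(A) = ⋃ {U ∈ τ : U ⊆ A}. Opens contained in A: ∅, {24}.
Taking the union of these: int(A) = {24}.
cl(A) = ⋂ {C closed : A ⊆ C}. Closed sets containing A: {21, 24}, {21, 22, 24}, {21, 22, 23, 24}.
Intersecting these: cl(A) = {21, 24}.
∂A = cl(A) ∖ int(A) = {21, 24} ∖ {24} = {21}.
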